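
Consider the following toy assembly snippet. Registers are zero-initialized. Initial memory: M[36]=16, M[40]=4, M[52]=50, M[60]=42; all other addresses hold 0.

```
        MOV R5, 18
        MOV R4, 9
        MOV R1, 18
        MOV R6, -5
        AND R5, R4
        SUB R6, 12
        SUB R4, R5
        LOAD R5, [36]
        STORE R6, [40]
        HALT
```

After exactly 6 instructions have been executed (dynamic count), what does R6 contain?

MOV R5, 18 → R5=18
MOV R4, 9 → R4=9
MOV R1, 18 → R1=18
MOV R6, -5 → R6=-5
AND R5, R4 → R5=18&9=0
SUB R6, 12 → R6=(-5)-12=-17
After step 6: R6 = -17.

-17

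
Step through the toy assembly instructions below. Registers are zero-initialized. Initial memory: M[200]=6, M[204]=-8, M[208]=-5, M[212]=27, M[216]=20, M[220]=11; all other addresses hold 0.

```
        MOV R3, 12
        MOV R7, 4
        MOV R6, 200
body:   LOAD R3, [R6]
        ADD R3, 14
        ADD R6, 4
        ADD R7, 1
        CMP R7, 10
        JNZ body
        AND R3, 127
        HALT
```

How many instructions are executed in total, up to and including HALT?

R3=12
R7=4
R6=200
R3=M[200]=6
R3=6+14=20
R6=200+4=204
R7=4+1=5
CMP R7, 10  (cmp 5,10)
JNZ body: taken
R3=M[204]=-8
R3=(-8)+14=6
R6=204+4=208
R7=5+1=6
CMP R7, 10  (cmp 6,10)
JNZ body: taken
R3=M[208]=-5
R3=(-5)+14=9
R6=208+4=212
R7=6+1=7
CMP R7, 10  (cmp 7,10)
JNZ body: taken
R3=M[212]=27
R3=27+14=41
R6=212+4=216
R7=7+1=8
CMP R7, 10  (cmp 8,10)
JNZ body: taken
R3=M[216]=20
R3=20+14=34
R6=216+4=220
R7=8+1=9
CMP R7, 10  (cmp 9,10)
JNZ body: taken
R3=M[220]=11
R3=11+14=25
R6=220+4=224
R7=9+1=10
CMP R7, 10  (cmp 10,10)
JNZ body: not taken
R3=25&127=25
halt.
Total executed instructions: 41.

41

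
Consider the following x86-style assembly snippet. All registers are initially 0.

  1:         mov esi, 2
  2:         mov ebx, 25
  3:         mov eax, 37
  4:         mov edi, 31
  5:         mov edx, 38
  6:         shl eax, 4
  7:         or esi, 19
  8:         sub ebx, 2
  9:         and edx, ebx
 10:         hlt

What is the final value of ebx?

23

after mov esi, 2: esi=2
after mov ebx, 25: ebx=25
after mov eax, 37: eax=37
after mov edi, 31: edi=31
after mov edx, 38: edx=38
after shl eax, 4: eax=37<<4=592
after or esi, 19: esi=2|19=19
after sub ebx, 2: ebx=25-2=23
after and edx, ebx: edx=38&23=6
halt.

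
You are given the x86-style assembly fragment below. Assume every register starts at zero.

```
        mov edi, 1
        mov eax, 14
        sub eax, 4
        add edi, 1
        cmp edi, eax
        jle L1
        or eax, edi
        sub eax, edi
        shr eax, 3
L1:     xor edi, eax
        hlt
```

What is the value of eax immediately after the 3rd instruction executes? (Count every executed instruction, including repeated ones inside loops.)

after mov edi, 1: edi=1
after mov eax, 14: eax=14
after sub eax, 4: eax=14-4=10
After step 3: eax = 10.

10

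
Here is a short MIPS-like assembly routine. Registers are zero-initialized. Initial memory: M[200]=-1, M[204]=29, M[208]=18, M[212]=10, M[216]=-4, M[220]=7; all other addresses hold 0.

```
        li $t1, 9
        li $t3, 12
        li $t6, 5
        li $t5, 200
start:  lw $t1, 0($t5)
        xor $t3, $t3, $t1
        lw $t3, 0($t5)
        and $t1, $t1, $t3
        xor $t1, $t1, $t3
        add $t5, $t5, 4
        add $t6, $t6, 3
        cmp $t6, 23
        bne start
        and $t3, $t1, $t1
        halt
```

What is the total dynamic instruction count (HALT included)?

60

after li $t1, 9: $t1=9
after li $t3, 12: $t3=12
after li $t6, 5: $t6=5
after li $t5, 200: $t5=200
after lw $t1, 0($t5): $t1=M[200]=-1
after xor $t3, $t3, $t1: $t3=12^(-1)=-13
after lw $t3, 0($t5): $t3=M[200]=-1
after and $t1, $t1, $t3: $t1=(-1)&(-1)=-1
after xor $t1, $t1, $t3: $t1=(-1)^(-1)=0
after add $t5, $t5, 4: $t5=200+4=204
after add $t6, $t6, 3: $t6=5+3=8
cmp $t6, 23  (cmp 8,23)
bne start: taken
after lw $t1, 0($t5): $t1=M[204]=29
after xor $t3, $t3, $t1: $t3=(-1)^29=-30
after lw $t3, 0($t5): $t3=M[204]=29
after and $t1, $t1, $t3: $t1=29&29=29
after xor $t1, $t1, $t3: $t1=29^29=0
after add $t5, $t5, 4: $t5=204+4=208
after add $t6, $t6, 3: $t6=8+3=11
cmp $t6, 23  (cmp 11,23)
bne start: taken
after lw $t1, 0($t5): $t1=M[208]=18
after xor $t3, $t3, $t1: $t3=29^18=15
after lw $t3, 0($t5): $t3=M[208]=18
after and $t1, $t1, $t3: $t1=18&18=18
after xor $t1, $t1, $t3: $t1=18^18=0
after add $t5, $t5, 4: $t5=208+4=212
after add $t6, $t6, 3: $t6=11+3=14
cmp $t6, 23  (cmp 14,23)
bne start: taken
after lw $t1, 0($t5): $t1=M[212]=10
after xor $t3, $t3, $t1: $t3=18^10=24
after lw $t3, 0($t5): $t3=M[212]=10
after and $t1, $t1, $t3: $t1=10&10=10
after xor $t1, $t1, $t3: $t1=10^10=0
after add $t5, $t5, 4: $t5=212+4=216
after add $t6, $t6, 3: $t6=14+3=17
cmp $t6, 23  (cmp 17,23)
bne start: taken
after lw $t1, 0($t5): $t1=M[216]=-4
after xor $t3, $t3, $t1: $t3=10^(-4)=-10
after lw $t3, 0($t5): $t3=M[216]=-4
after and $t1, $t1, $t3: $t1=(-4)&(-4)=-4
after xor $t1, $t1, $t3: $t1=(-4)^(-4)=0
after add $t5, $t5, 4: $t5=216+4=220
after add $t6, $t6, 3: $t6=17+3=20
cmp $t6, 23  (cmp 20,23)
bne start: taken
after lw $t1, 0($t5): $t1=M[220]=7
after xor $t3, $t3, $t1: $t3=(-4)^7=-5
after lw $t3, 0($t5): $t3=M[220]=7
after and $t1, $t1, $t3: $t1=7&7=7
after xor $t1, $t1, $t3: $t1=7^7=0
after add $t5, $t5, 4: $t5=220+4=224
after add $t6, $t6, 3: $t6=20+3=23
cmp $t6, 23  (cmp 23,23)
bne start: not taken
after and $t3, $t1, $t1: $t3=0&0=0
halt.
Total executed instructions: 60.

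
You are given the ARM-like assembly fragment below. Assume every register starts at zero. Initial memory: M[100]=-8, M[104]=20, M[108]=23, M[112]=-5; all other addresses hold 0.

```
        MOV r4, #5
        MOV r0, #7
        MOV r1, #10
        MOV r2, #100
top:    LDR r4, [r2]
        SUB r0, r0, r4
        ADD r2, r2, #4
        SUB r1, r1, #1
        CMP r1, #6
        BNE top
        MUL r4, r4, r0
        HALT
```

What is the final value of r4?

115

MOV r4, #5 → r4=5
MOV r0, #7 → r0=7
MOV r1, #10 → r1=10
MOV r2, #100 → r2=100
LDR r4, [r2] → r4=M[100]=-8
SUB r0, r0, r4 → r0=7-(-8)=15
ADD r2, r2, #4 → r2=100+4=104
SUB r1, r1, #1 → r1=10-1=9
CMP r1, #6  (cmp 9,6)
BNE top: taken
LDR r4, [r2] → r4=M[104]=20
SUB r0, r0, r4 → r0=15-20=-5
ADD r2, r2, #4 → r2=104+4=108
SUB r1, r1, #1 → r1=9-1=8
CMP r1, #6  (cmp 8,6)
BNE top: taken
LDR r4, [r2] → r4=M[108]=23
SUB r0, r0, r4 → r0=(-5)-23=-28
ADD r2, r2, #4 → r2=108+4=112
SUB r1, r1, #1 → r1=8-1=7
CMP r1, #6  (cmp 7,6)
BNE top: taken
LDR r4, [r2] → r4=M[112]=-5
SUB r0, r0, r4 → r0=(-28)-(-5)=-23
ADD r2, r2, #4 → r2=112+4=116
SUB r1, r1, #1 → r1=7-1=6
CMP r1, #6  (cmp 6,6)
BNE top: not taken
MUL r4, r4, r0 → r4=(-5)*(-23)=115
halt.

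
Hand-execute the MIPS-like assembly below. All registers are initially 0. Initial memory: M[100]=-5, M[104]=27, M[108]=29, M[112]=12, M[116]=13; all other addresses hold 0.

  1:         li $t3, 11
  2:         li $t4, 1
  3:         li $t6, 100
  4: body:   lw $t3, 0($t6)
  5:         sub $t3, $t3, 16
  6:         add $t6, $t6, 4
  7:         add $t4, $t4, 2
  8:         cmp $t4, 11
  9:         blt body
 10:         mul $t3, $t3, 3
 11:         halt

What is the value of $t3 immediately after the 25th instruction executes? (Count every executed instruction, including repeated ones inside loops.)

-4

$t3=11
$t4=1
$t6=100
$t3=M[100]=-5
$t3=(-5)-16=-21
$t6=100+4=104
$t4=1+2=3
cmp $t4, 11  (cmp 3,11)
blt body: taken
$t3=M[104]=27
$t3=27-16=11
$t6=104+4=108
$t4=3+2=5
cmp $t4, 11  (cmp 5,11)
blt body: taken
$t3=M[108]=29
$t3=29-16=13
$t6=108+4=112
$t4=5+2=7
cmp $t4, 11  (cmp 7,11)
blt body: taken
$t3=M[112]=12
$t3=12-16=-4
$t6=112+4=116
$t4=7+2=9
After step 25: $t3 = -4.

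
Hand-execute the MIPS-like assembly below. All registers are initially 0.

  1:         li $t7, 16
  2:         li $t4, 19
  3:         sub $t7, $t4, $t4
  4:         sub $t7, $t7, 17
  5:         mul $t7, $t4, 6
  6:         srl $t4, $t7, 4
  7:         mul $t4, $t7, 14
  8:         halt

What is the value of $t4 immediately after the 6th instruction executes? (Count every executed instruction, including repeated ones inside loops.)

$t7=16
$t4=19
$t7=19-19=0
$t7=0-17=-17
$t7=19*6=114
$t4=114>>4=7
After step 6: $t4 = 7.

7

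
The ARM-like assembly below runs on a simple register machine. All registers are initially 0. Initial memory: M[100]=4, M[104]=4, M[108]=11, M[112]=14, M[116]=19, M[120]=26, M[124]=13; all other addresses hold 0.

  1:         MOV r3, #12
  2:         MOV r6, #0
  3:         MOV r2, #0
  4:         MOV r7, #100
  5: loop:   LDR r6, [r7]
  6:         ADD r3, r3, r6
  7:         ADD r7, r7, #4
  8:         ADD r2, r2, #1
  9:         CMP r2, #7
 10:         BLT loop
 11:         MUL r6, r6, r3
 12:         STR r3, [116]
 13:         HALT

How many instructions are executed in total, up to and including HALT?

49

r3=12
r6=0
r2=0
r7=100
r6=M[100]=4
r3=12+4=16
r7=100+4=104
r2=0+1=1
CMP r2, #7  (cmp 1,7)
BLT loop: taken
r6=M[104]=4
r3=16+4=20
r7=104+4=108
r2=1+1=2
CMP r2, #7  (cmp 2,7)
BLT loop: taken
r6=M[108]=11
r3=20+11=31
r7=108+4=112
r2=2+1=3
CMP r2, #7  (cmp 3,7)
BLT loop: taken
r6=M[112]=14
r3=31+14=45
r7=112+4=116
r2=3+1=4
CMP r2, #7  (cmp 4,7)
BLT loop: taken
r6=M[116]=19
r3=45+19=64
r7=116+4=120
r2=4+1=5
CMP r2, #7  (cmp 5,7)
BLT loop: taken
r6=M[120]=26
r3=64+26=90
r7=120+4=124
r2=5+1=6
CMP r2, #7  (cmp 6,7)
BLT loop: taken
r6=M[124]=13
r3=90+13=103
r7=124+4=128
r2=6+1=7
CMP r2, #7  (cmp 7,7)
BLT loop: not taken
r6=13*103=1339
STR r3, [116] → M[116]=103
halt.
Total executed instructions: 49.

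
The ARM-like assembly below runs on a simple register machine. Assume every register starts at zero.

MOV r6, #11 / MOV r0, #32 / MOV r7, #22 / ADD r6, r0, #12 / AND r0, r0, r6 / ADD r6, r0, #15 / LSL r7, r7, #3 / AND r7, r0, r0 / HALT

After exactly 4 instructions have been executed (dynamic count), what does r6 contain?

r6=11
r0=32
r7=22
r6=32+12=44
After step 4: r6 = 44.

44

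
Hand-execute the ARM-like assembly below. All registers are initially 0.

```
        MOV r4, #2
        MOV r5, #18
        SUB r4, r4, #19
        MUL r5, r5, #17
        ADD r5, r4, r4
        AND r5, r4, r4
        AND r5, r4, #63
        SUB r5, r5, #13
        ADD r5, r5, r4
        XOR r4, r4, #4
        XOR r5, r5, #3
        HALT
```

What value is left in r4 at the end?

-21

MOV r4, #2 → r4=2
MOV r5, #18 → r5=18
SUB r4, r4, #19 → r4=2-19=-17
MUL r5, r5, #17 → r5=18*17=306
ADD r5, r4, r4 → r5=(-17)+(-17)=-34
AND r5, r4, r4 → r5=(-17)&(-17)=-17
AND r5, r4, #63 → r5=(-17)&63=47
SUB r5, r5, #13 → r5=47-13=34
ADD r5, r5, r4 → r5=34+(-17)=17
XOR r4, r4, #4 → r4=(-17)^4=-21
XOR r5, r5, #3 → r5=17^3=18
halt.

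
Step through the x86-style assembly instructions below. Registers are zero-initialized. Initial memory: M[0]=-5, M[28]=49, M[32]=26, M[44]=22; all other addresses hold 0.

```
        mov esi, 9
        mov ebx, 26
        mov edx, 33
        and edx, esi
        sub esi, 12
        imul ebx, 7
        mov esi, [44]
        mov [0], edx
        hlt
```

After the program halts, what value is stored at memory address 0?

1

after mov esi, 9: esi=9
after mov ebx, 26: ebx=26
after mov edx, 33: edx=33
after and edx, esi: edx=33&9=1
after sub esi, 12: esi=9-12=-3
after imul ebx, 7: ebx=26*7=182
after mov esi, [44]: esi=M[44]=22
mov [0], edx → M[0]=1
halt.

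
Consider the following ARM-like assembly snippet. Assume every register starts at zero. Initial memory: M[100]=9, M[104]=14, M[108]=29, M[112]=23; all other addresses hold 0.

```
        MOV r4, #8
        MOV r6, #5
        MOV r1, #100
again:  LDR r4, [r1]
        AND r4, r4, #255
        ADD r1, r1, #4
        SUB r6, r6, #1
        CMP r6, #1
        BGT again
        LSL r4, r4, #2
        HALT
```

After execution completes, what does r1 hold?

MOV r4, #8 → r4=8
MOV r6, #5 → r6=5
MOV r1, #100 → r1=100
LDR r4, [r1] → r4=M[100]=9
AND r4, r4, #255 → r4=9&255=9
ADD r1, r1, #4 → r1=100+4=104
SUB r6, r6, #1 → r6=5-1=4
CMP r6, #1  (cmp 4,1)
BGT again: taken
LDR r4, [r1] → r4=M[104]=14
AND r4, r4, #255 → r4=14&255=14
ADD r1, r1, #4 → r1=104+4=108
SUB r6, r6, #1 → r6=4-1=3
CMP r6, #1  (cmp 3,1)
BGT again: taken
LDR r4, [r1] → r4=M[108]=29
AND r4, r4, #255 → r4=29&255=29
ADD r1, r1, #4 → r1=108+4=112
SUB r6, r6, #1 → r6=3-1=2
CMP r6, #1  (cmp 2,1)
BGT again: taken
LDR r4, [r1] → r4=M[112]=23
AND r4, r4, #255 → r4=23&255=23
ADD r1, r1, #4 → r1=112+4=116
SUB r6, r6, #1 → r6=2-1=1
CMP r6, #1  (cmp 1,1)
BGT again: not taken
LSL r4, r4, #2 → r4=23<<2=92
halt.

116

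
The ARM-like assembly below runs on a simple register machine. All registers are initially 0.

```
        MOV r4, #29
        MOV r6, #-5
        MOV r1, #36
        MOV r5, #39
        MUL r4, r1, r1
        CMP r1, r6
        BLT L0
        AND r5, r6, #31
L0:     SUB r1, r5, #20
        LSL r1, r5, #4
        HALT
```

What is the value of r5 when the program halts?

after MOV r4, #29: r4=29
after MOV r6, #-5: r6=-5
after MOV r1, #36: r1=36
after MOV r5, #39: r5=39
after MUL r4, r1, r1: r4=36*36=1296
CMP r1, r6  (cmp 36,-5)
BLT L0: not taken
after AND r5, r6, #31: r5=(-5)&31=27
after SUB r1, r5, #20: r1=27-20=7
after LSL r1, r5, #4: r1=27<<4=432
halt.

27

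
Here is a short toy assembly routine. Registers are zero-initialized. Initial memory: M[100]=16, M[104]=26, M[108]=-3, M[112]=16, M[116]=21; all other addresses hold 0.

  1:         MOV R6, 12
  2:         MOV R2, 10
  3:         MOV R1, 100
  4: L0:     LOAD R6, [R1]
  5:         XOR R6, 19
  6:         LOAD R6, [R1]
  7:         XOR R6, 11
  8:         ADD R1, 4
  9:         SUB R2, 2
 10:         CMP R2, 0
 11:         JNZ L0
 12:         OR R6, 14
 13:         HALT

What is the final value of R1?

R6=12
R2=10
R1=100
R6=M[100]=16
R6=16^19=3
R6=M[100]=16
R6=16^11=27
R1=100+4=104
R2=10-2=8
CMP R2, 0  (cmp 8,0)
JNZ L0: taken
R6=M[104]=26
R6=26^19=9
R6=M[104]=26
R6=26^11=17
R1=104+4=108
R2=8-2=6
CMP R2, 0  (cmp 6,0)
JNZ L0: taken
R6=M[108]=-3
R6=(-3)^19=-18
R6=M[108]=-3
R6=(-3)^11=-10
R1=108+4=112
R2=6-2=4
CMP R2, 0  (cmp 4,0)
JNZ L0: taken
R6=M[112]=16
R6=16^19=3
R6=M[112]=16
R6=16^11=27
R1=112+4=116
R2=4-2=2
CMP R2, 0  (cmp 2,0)
JNZ L0: taken
R6=M[116]=21
R6=21^19=6
R6=M[116]=21
R6=21^11=30
R1=116+4=120
R2=2-2=0
CMP R2, 0  (cmp 0,0)
JNZ L0: not taken
R6=30|14=30
halt.

120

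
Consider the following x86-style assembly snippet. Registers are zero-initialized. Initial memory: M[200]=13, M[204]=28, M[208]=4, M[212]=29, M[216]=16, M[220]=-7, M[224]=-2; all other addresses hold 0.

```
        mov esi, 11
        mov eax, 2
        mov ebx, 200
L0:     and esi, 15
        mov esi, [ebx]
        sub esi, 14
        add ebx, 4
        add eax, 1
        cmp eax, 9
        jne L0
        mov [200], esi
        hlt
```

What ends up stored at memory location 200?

-16

after mov esi, 11: esi=11
after mov eax, 2: eax=2
after mov ebx, 200: ebx=200
after and esi, 15: esi=11&15=11
after mov esi, [ebx]: esi=M[200]=13
after sub esi, 14: esi=13-14=-1
after add ebx, 4: ebx=200+4=204
after add eax, 1: eax=2+1=3
cmp eax, 9  (cmp 3,9)
jne L0: taken
after and esi, 15: esi=(-1)&15=15
after mov esi, [ebx]: esi=M[204]=28
after sub esi, 14: esi=28-14=14
after add ebx, 4: ebx=204+4=208
after add eax, 1: eax=3+1=4
cmp eax, 9  (cmp 4,9)
jne L0: taken
after and esi, 15: esi=14&15=14
after mov esi, [ebx]: esi=M[208]=4
after sub esi, 14: esi=4-14=-10
after add ebx, 4: ebx=208+4=212
after add eax, 1: eax=4+1=5
cmp eax, 9  (cmp 5,9)
jne L0: taken
after and esi, 15: esi=(-10)&15=6
after mov esi, [ebx]: esi=M[212]=29
after sub esi, 14: esi=29-14=15
after add ebx, 4: ebx=212+4=216
after add eax, 1: eax=5+1=6
cmp eax, 9  (cmp 6,9)
jne L0: taken
after and esi, 15: esi=15&15=15
after mov esi, [ebx]: esi=M[216]=16
after sub esi, 14: esi=16-14=2
after add ebx, 4: ebx=216+4=220
after add eax, 1: eax=6+1=7
cmp eax, 9  (cmp 7,9)
jne L0: taken
after and esi, 15: esi=2&15=2
after mov esi, [ebx]: esi=M[220]=-7
after sub esi, 14: esi=(-7)-14=-21
after add ebx, 4: ebx=220+4=224
after add eax, 1: eax=7+1=8
cmp eax, 9  (cmp 8,9)
jne L0: taken
after and esi, 15: esi=(-21)&15=11
after mov esi, [ebx]: esi=M[224]=-2
after sub esi, 14: esi=(-2)-14=-16
after add ebx, 4: ebx=224+4=228
after add eax, 1: eax=8+1=9
cmp eax, 9  (cmp 9,9)
jne L0: not taken
mov [200], esi → M[200]=-16
halt.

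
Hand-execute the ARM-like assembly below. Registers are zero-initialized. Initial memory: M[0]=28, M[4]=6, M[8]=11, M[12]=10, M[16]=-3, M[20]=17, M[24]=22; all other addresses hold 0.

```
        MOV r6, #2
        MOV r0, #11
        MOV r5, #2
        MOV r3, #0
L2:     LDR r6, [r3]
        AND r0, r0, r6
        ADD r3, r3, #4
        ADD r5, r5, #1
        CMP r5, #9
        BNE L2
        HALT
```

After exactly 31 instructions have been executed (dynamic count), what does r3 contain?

r6=2
r0=11
r5=2
r3=0
r6=M[0]=28
r0=11&28=8
r3=0+4=4
r5=2+1=3
CMP r5, #9  (cmp 3,9)
BNE L2: taken
r6=M[4]=6
r0=8&6=0
r3=4+4=8
r5=3+1=4
CMP r5, #9  (cmp 4,9)
BNE L2: taken
r6=M[8]=11
r0=0&11=0
r3=8+4=12
r5=4+1=5
CMP r5, #9  (cmp 5,9)
BNE L2: taken
r6=M[12]=10
r0=0&10=0
r3=12+4=16
r5=5+1=6
CMP r5, #9  (cmp 6,9)
BNE L2: taken
r6=M[16]=-3
r0=0&(-3)=0
r3=16+4=20
After step 31: r3 = 20.

20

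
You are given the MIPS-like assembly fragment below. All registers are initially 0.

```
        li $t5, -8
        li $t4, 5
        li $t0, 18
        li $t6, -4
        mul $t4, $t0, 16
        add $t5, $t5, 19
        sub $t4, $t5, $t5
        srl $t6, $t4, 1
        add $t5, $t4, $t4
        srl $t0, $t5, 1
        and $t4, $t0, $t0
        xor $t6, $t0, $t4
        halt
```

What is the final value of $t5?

after li $t5, -8: $t5=-8
after li $t4, 5: $t4=5
after li $t0, 18: $t0=18
after li $t6, -4: $t6=-4
after mul $t4, $t0, 16: $t4=18*16=288
after add $t5, $t5, 19: $t5=(-8)+19=11
after sub $t4, $t5, $t5: $t4=11-11=0
after srl $t6, $t4, 1: $t6=0>>1=0
after add $t5, $t4, $t4: $t5=0+0=0
after srl $t0, $t5, 1: $t0=0>>1=0
after and $t4, $t0, $t0: $t4=0&0=0
after xor $t6, $t0, $t4: $t6=0^0=0
halt.

0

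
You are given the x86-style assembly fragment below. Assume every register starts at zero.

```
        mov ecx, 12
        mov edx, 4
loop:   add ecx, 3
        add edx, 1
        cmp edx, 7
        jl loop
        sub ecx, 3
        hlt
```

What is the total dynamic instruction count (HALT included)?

mov ecx, 12 → ecx=12
mov edx, 4 → edx=4
add ecx, 3 → ecx=12+3=15
add edx, 1 → edx=4+1=5
cmp edx, 7  (cmp 5,7)
jl loop: taken
add ecx, 3 → ecx=15+3=18
add edx, 1 → edx=5+1=6
cmp edx, 7  (cmp 6,7)
jl loop: taken
add ecx, 3 → ecx=18+3=21
add edx, 1 → edx=6+1=7
cmp edx, 7  (cmp 7,7)
jl loop: not taken
sub ecx, 3 → ecx=21-3=18
halt.
Total executed instructions: 16.

16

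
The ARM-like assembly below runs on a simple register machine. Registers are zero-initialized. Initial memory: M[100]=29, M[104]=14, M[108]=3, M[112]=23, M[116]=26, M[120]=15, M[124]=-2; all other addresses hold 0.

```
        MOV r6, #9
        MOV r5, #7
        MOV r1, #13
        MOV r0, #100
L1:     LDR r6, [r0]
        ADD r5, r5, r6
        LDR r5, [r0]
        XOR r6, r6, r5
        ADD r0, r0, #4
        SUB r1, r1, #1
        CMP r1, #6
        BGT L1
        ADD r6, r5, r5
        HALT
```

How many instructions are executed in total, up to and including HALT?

62

r6=9
r5=7
r1=13
r0=100
r6=M[100]=29
r5=7+29=36
r5=M[100]=29
r6=29^29=0
r0=100+4=104
r1=13-1=12
CMP r1, #6  (cmp 12,6)
BGT L1: taken
r6=M[104]=14
r5=29+14=43
r5=M[104]=14
r6=14^14=0
r0=104+4=108
r1=12-1=11
CMP r1, #6  (cmp 11,6)
BGT L1: taken
r6=M[108]=3
r5=14+3=17
r5=M[108]=3
r6=3^3=0
r0=108+4=112
r1=11-1=10
CMP r1, #6  (cmp 10,6)
BGT L1: taken
r6=M[112]=23
r5=3+23=26
r5=M[112]=23
r6=23^23=0
r0=112+4=116
r1=10-1=9
CMP r1, #6  (cmp 9,6)
BGT L1: taken
r6=M[116]=26
r5=23+26=49
r5=M[116]=26
r6=26^26=0
r0=116+4=120
r1=9-1=8
CMP r1, #6  (cmp 8,6)
BGT L1: taken
r6=M[120]=15
r5=26+15=41
r5=M[120]=15
r6=15^15=0
r0=120+4=124
r1=8-1=7
CMP r1, #6  (cmp 7,6)
BGT L1: taken
r6=M[124]=-2
r5=15+(-2)=13
r5=M[124]=-2
r6=(-2)^(-2)=0
r0=124+4=128
r1=7-1=6
CMP r1, #6  (cmp 6,6)
BGT L1: not taken
r6=(-2)+(-2)=-4
halt.
Total executed instructions: 62.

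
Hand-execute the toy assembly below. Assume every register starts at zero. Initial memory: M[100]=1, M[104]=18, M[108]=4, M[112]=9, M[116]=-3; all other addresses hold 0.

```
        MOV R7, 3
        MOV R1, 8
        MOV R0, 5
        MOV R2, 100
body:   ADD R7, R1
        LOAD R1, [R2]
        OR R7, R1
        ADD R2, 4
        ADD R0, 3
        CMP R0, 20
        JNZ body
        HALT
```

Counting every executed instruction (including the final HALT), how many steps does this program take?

40

R7=3
R1=8
R0=5
R2=100
R7=3+8=11
R1=M[100]=1
R7=11|1=11
R2=100+4=104
R0=5+3=8
CMP R0, 20  (cmp 8,20)
JNZ body: taken
R7=11+1=12
R1=M[104]=18
R7=12|18=30
R2=104+4=108
R0=8+3=11
CMP R0, 20  (cmp 11,20)
JNZ body: taken
R7=30+18=48
R1=M[108]=4
R7=48|4=52
R2=108+4=112
R0=11+3=14
CMP R0, 20  (cmp 14,20)
JNZ body: taken
R7=52+4=56
R1=M[112]=9
R7=56|9=57
R2=112+4=116
R0=14+3=17
CMP R0, 20  (cmp 17,20)
JNZ body: taken
R7=57+9=66
R1=M[116]=-3
R7=66|(-3)=-1
R2=116+4=120
R0=17+3=20
CMP R0, 20  (cmp 20,20)
JNZ body: not taken
halt.
Total executed instructions: 40.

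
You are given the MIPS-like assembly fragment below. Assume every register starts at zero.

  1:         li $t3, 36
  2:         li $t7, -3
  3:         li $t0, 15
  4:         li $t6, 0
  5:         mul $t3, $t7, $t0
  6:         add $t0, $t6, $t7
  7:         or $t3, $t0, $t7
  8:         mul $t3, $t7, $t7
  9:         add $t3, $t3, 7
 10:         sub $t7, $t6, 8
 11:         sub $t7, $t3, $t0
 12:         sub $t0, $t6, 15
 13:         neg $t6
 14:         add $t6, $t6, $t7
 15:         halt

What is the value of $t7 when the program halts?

li $t3, 36 → $t3=36
li $t7, -3 → $t7=-3
li $t0, 15 → $t0=15
li $t6, 0 → $t6=0
mul $t3, $t7, $t0 → $t3=(-3)*15=-45
add $t0, $t6, $t7 → $t0=0+(-3)=-3
or $t3, $t0, $t7 → $t3=(-3)|(-3)=-3
mul $t3, $t7, $t7 → $t3=(-3)*(-3)=9
add $t3, $t3, 7 → $t3=9+7=16
sub $t7, $t6, 8 → $t7=0-8=-8
sub $t7, $t3, $t0 → $t7=16-(-3)=19
sub $t0, $t6, 15 → $t0=0-15=-15
neg $t6 → $t6=-(0)=0
add $t6, $t6, $t7 → $t6=0+19=19
halt.

19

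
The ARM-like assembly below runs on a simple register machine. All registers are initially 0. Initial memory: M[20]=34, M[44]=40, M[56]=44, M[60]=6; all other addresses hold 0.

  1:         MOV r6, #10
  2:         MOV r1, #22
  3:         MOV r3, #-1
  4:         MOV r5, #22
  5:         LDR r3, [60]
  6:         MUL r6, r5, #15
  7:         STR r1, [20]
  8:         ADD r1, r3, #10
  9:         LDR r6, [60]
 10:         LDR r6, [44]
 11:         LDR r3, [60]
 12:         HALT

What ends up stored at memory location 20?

after MOV r6, #10: r6=10
after MOV r1, #22: r1=22
after MOV r3, #-1: r3=-1
after MOV r5, #22: r5=22
after LDR r3, [60]: r3=M[60]=6
after MUL r6, r5, #15: r6=22*15=330
STR r1, [20] → M[20]=22
after ADD r1, r3, #10: r1=6+10=16
after LDR r6, [60]: r6=M[60]=6
after LDR r6, [44]: r6=M[44]=40
after LDR r3, [60]: r3=M[60]=6
halt.

22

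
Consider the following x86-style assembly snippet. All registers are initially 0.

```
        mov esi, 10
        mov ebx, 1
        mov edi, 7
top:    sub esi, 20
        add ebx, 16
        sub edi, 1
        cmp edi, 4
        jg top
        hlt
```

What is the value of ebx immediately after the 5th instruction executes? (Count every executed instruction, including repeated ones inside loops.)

17

mov esi, 10 → esi=10
mov ebx, 1 → ebx=1
mov edi, 7 → edi=7
sub esi, 20 → esi=10-20=-10
add ebx, 16 → ebx=1+16=17
After step 5: ebx = 17.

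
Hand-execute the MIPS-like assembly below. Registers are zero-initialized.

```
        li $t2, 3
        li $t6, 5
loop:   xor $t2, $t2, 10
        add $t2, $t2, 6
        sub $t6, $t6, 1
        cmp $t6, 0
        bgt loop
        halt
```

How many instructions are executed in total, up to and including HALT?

28

$t2=3
$t6=5
$t2=3^10=9
$t2=9+6=15
$t6=5-1=4
cmp $t6, 0  (cmp 4,0)
bgt loop: taken
$t2=15^10=5
$t2=5+6=11
$t6=4-1=3
cmp $t6, 0  (cmp 3,0)
bgt loop: taken
$t2=11^10=1
$t2=1+6=7
$t6=3-1=2
cmp $t6, 0  (cmp 2,0)
bgt loop: taken
$t2=7^10=13
$t2=13+6=19
$t6=2-1=1
cmp $t6, 0  (cmp 1,0)
bgt loop: taken
$t2=19^10=25
$t2=25+6=31
$t6=1-1=0
cmp $t6, 0  (cmp 0,0)
bgt loop: not taken
halt.
Total executed instructions: 28.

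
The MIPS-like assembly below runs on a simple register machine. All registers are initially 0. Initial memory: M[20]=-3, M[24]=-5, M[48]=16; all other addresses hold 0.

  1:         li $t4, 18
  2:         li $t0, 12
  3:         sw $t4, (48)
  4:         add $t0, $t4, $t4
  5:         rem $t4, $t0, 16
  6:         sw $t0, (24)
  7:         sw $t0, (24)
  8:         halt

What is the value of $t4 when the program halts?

4

$t4=18
$t0=12
sw $t4, (48) → M[48]=18
$t0=18+18=36
$t4=36%16=4
sw $t0, (24) → M[24]=36
sw $t0, (24) → M[24]=36
halt.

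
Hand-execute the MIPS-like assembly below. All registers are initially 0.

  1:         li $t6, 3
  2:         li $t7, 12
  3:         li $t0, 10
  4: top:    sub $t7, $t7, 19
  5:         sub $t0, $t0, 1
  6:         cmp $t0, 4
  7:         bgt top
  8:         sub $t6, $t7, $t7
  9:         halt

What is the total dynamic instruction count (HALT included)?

29

after li $t6, 3: $t6=3
after li $t7, 12: $t7=12
after li $t0, 10: $t0=10
after sub $t7, $t7, 19: $t7=12-19=-7
after sub $t0, $t0, 1: $t0=10-1=9
cmp $t0, 4  (cmp 9,4)
bgt top: taken
after sub $t7, $t7, 19: $t7=(-7)-19=-26
after sub $t0, $t0, 1: $t0=9-1=8
cmp $t0, 4  (cmp 8,4)
bgt top: taken
after sub $t7, $t7, 19: $t7=(-26)-19=-45
after sub $t0, $t0, 1: $t0=8-1=7
cmp $t0, 4  (cmp 7,4)
bgt top: taken
after sub $t7, $t7, 19: $t7=(-45)-19=-64
after sub $t0, $t0, 1: $t0=7-1=6
cmp $t0, 4  (cmp 6,4)
bgt top: taken
after sub $t7, $t7, 19: $t7=(-64)-19=-83
after sub $t0, $t0, 1: $t0=6-1=5
cmp $t0, 4  (cmp 5,4)
bgt top: taken
after sub $t7, $t7, 19: $t7=(-83)-19=-102
after sub $t0, $t0, 1: $t0=5-1=4
cmp $t0, 4  (cmp 4,4)
bgt top: not taken
after sub $t6, $t7, $t7: $t6=(-102)-(-102)=0
halt.
Total executed instructions: 29.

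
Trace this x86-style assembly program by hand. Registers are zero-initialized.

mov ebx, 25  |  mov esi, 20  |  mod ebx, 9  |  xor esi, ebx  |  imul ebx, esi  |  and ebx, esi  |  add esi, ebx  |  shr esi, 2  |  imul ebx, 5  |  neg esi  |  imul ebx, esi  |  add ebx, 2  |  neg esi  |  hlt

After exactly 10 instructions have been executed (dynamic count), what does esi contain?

ebx=25
esi=20
ebx=25%9=7
esi=20^7=19
ebx=7*19=133
ebx=133&19=1
esi=19+1=20
esi=20>>2=5
ebx=1*5=5
esi=-(5)=-5
After step 10: esi = -5.

-5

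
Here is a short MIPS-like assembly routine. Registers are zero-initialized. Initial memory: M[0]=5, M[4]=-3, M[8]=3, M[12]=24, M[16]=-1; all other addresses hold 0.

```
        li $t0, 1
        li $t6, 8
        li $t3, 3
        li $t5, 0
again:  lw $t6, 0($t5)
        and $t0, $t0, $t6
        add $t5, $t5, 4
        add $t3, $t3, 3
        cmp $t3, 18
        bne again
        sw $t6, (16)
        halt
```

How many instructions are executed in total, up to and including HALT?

li $t0, 1 → $t0=1
li $t6, 8 → $t6=8
li $t3, 3 → $t3=3
li $t5, 0 → $t5=0
lw $t6, 0($t5) → $t6=M[0]=5
and $t0, $t0, $t6 → $t0=1&5=1
add $t5, $t5, 4 → $t5=0+4=4
add $t3, $t3, 3 → $t3=3+3=6
cmp $t3, 18  (cmp 6,18)
bne again: taken
lw $t6, 0($t5) → $t6=M[4]=-3
and $t0, $t0, $t6 → $t0=1&(-3)=1
add $t5, $t5, 4 → $t5=4+4=8
add $t3, $t3, 3 → $t3=6+3=9
cmp $t3, 18  (cmp 9,18)
bne again: taken
lw $t6, 0($t5) → $t6=M[8]=3
and $t0, $t0, $t6 → $t0=1&3=1
add $t5, $t5, 4 → $t5=8+4=12
add $t3, $t3, 3 → $t3=9+3=12
cmp $t3, 18  (cmp 12,18)
bne again: taken
lw $t6, 0($t5) → $t6=M[12]=24
and $t0, $t0, $t6 → $t0=1&24=0
add $t5, $t5, 4 → $t5=12+4=16
add $t3, $t3, 3 → $t3=12+3=15
cmp $t3, 18  (cmp 15,18)
bne again: taken
lw $t6, 0($t5) → $t6=M[16]=-1
and $t0, $t0, $t6 → $t0=0&(-1)=0
add $t5, $t5, 4 → $t5=16+4=20
add $t3, $t3, 3 → $t3=15+3=18
cmp $t3, 18  (cmp 18,18)
bne again: not taken
sw $t6, (16) → M[16]=-1
halt.
Total executed instructions: 36.

36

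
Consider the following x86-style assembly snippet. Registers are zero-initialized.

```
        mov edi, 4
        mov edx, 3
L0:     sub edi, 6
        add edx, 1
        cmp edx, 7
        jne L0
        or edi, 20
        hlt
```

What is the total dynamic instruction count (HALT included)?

20

edi=4
edx=3
edi=4-6=-2
edx=3+1=4
cmp edx, 7  (cmp 4,7)
jne L0: taken
edi=(-2)-6=-8
edx=4+1=5
cmp edx, 7  (cmp 5,7)
jne L0: taken
edi=(-8)-6=-14
edx=5+1=6
cmp edx, 7  (cmp 6,7)
jne L0: taken
edi=(-14)-6=-20
edx=6+1=7
cmp edx, 7  (cmp 7,7)
jne L0: not taken
edi=(-20)|20=-4
halt.
Total executed instructions: 20.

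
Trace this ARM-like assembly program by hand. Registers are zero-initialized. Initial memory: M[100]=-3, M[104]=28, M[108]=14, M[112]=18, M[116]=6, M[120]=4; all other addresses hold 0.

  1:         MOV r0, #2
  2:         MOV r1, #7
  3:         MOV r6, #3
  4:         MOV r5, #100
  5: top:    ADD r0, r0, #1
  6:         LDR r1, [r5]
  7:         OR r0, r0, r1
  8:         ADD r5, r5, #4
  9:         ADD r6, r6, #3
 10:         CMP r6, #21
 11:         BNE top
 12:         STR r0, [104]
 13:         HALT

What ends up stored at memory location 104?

60

r0=2
r1=7
r6=3
r5=100
r0=2+1=3
r1=M[100]=-3
r0=3|(-3)=-1
r5=100+4=104
r6=3+3=6
CMP r6, #21  (cmp 6,21)
BNE top: taken
r0=(-1)+1=0
r1=M[104]=28
r0=0|28=28
r5=104+4=108
r6=6+3=9
CMP r6, #21  (cmp 9,21)
BNE top: taken
r0=28+1=29
r1=M[108]=14
r0=29|14=31
r5=108+4=112
r6=9+3=12
CMP r6, #21  (cmp 12,21)
BNE top: taken
r0=31+1=32
r1=M[112]=18
r0=32|18=50
r5=112+4=116
r6=12+3=15
CMP r6, #21  (cmp 15,21)
BNE top: taken
r0=50+1=51
r1=M[116]=6
r0=51|6=55
r5=116+4=120
r6=15+3=18
CMP r6, #21  (cmp 18,21)
BNE top: taken
r0=55+1=56
r1=M[120]=4
r0=56|4=60
r5=120+4=124
r6=18+3=21
CMP r6, #21  (cmp 21,21)
BNE top: not taken
STR r0, [104] → M[104]=60
halt.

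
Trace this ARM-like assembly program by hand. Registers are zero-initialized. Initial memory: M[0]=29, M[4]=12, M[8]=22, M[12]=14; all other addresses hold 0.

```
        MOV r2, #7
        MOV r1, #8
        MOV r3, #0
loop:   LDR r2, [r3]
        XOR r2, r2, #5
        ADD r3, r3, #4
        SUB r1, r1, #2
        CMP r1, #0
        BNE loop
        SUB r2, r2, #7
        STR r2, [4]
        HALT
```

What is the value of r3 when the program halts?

16

MOV r2, #7 → r2=7
MOV r1, #8 → r1=8
MOV r3, #0 → r3=0
LDR r2, [r3] → r2=M[0]=29
XOR r2, r2, #5 → r2=29^5=24
ADD r3, r3, #4 → r3=0+4=4
SUB r1, r1, #2 → r1=8-2=6
CMP r1, #0  (cmp 6,0)
BNE loop: taken
LDR r2, [r3] → r2=M[4]=12
XOR r2, r2, #5 → r2=12^5=9
ADD r3, r3, #4 → r3=4+4=8
SUB r1, r1, #2 → r1=6-2=4
CMP r1, #0  (cmp 4,0)
BNE loop: taken
LDR r2, [r3] → r2=M[8]=22
XOR r2, r2, #5 → r2=22^5=19
ADD r3, r3, #4 → r3=8+4=12
SUB r1, r1, #2 → r1=4-2=2
CMP r1, #0  (cmp 2,0)
BNE loop: taken
LDR r2, [r3] → r2=M[12]=14
XOR r2, r2, #5 → r2=14^5=11
ADD r3, r3, #4 → r3=12+4=16
SUB r1, r1, #2 → r1=2-2=0
CMP r1, #0  (cmp 0,0)
BNE loop: not taken
SUB r2, r2, #7 → r2=11-7=4
STR r2, [4] → M[4]=4
halt.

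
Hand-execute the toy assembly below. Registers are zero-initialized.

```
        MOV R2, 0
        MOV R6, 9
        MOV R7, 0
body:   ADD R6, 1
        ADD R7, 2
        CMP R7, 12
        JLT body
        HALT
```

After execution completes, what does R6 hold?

15

MOV R2, 0 → R2=0
MOV R6, 9 → R6=9
MOV R7, 0 → R7=0
ADD R6, 1 → R6=9+1=10
ADD R7, 2 → R7=0+2=2
CMP R7, 12  (cmp 2,12)
JLT body: taken
ADD R6, 1 → R6=10+1=11
ADD R7, 2 → R7=2+2=4
CMP R7, 12  (cmp 4,12)
JLT body: taken
ADD R6, 1 → R6=11+1=12
ADD R7, 2 → R7=4+2=6
CMP R7, 12  (cmp 6,12)
JLT body: taken
ADD R6, 1 → R6=12+1=13
ADD R7, 2 → R7=6+2=8
CMP R7, 12  (cmp 8,12)
JLT body: taken
ADD R6, 1 → R6=13+1=14
ADD R7, 2 → R7=8+2=10
CMP R7, 12  (cmp 10,12)
JLT body: taken
ADD R6, 1 → R6=14+1=15
ADD R7, 2 → R7=10+2=12
CMP R7, 12  (cmp 12,12)
JLT body: not taken
halt.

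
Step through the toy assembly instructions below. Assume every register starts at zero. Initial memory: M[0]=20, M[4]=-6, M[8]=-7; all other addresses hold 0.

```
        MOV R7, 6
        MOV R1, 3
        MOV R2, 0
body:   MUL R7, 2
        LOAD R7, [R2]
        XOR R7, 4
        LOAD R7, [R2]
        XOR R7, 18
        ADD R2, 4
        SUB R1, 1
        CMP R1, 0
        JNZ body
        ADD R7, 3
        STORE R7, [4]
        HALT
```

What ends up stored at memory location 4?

-18

R7=6
R1=3
R2=0
R7=6*2=12
R7=M[0]=20
R7=20^4=16
R7=M[0]=20
R7=20^18=6
R2=0+4=4
R1=3-1=2
CMP R1, 0  (cmp 2,0)
JNZ body: taken
R7=6*2=12
R7=M[4]=-6
R7=(-6)^4=-2
R7=M[4]=-6
R7=(-6)^18=-24
R2=4+4=8
R1=2-1=1
CMP R1, 0  (cmp 1,0)
JNZ body: taken
R7=(-24)*2=-48
R7=M[8]=-7
R7=(-7)^4=-3
R7=M[8]=-7
R7=(-7)^18=-21
R2=8+4=12
R1=1-1=0
CMP R1, 0  (cmp 0,0)
JNZ body: not taken
R7=(-21)+3=-18
STORE R7, [4] → M[4]=-18
halt.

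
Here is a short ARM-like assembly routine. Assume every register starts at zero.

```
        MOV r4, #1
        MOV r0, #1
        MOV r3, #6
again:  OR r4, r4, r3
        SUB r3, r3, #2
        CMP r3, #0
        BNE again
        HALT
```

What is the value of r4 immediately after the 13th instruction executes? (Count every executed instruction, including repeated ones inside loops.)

MOV r4, #1 → r4=1
MOV r0, #1 → r0=1
MOV r3, #6 → r3=6
OR r4, r4, r3 → r4=1|6=7
SUB r3, r3, #2 → r3=6-2=4
CMP r3, #0  (cmp 4,0)
BNE again: taken
OR r4, r4, r3 → r4=7|4=7
SUB r3, r3, #2 → r3=4-2=2
CMP r3, #0  (cmp 2,0)
BNE again: taken
OR r4, r4, r3 → r4=7|2=7
SUB r3, r3, #2 → r3=2-2=0
After step 13: r4 = 7.

7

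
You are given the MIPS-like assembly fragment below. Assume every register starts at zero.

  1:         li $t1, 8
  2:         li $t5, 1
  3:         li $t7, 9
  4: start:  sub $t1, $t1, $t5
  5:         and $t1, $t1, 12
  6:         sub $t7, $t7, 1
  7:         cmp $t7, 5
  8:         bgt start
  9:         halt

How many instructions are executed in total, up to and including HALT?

$t1=8
$t5=1
$t7=9
$t1=8-1=7
$t1=7&12=4
$t7=9-1=8
cmp $t7, 5  (cmp 8,5)
bgt start: taken
$t1=4-1=3
$t1=3&12=0
$t7=8-1=7
cmp $t7, 5  (cmp 7,5)
bgt start: taken
$t1=0-1=-1
$t1=(-1)&12=12
$t7=7-1=6
cmp $t7, 5  (cmp 6,5)
bgt start: taken
$t1=12-1=11
$t1=11&12=8
$t7=6-1=5
cmp $t7, 5  (cmp 5,5)
bgt start: not taken
halt.
Total executed instructions: 24.

24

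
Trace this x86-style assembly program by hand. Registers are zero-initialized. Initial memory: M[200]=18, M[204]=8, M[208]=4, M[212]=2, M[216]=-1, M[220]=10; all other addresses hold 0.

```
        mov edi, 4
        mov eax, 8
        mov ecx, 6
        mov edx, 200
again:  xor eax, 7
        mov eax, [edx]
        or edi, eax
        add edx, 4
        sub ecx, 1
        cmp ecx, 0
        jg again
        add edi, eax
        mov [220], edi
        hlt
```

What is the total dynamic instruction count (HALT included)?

mov edi, 4 → edi=4
mov eax, 8 → eax=8
mov ecx, 6 → ecx=6
mov edx, 200 → edx=200
xor eax, 7 → eax=8^7=15
mov eax, [edx] → eax=M[200]=18
or edi, eax → edi=4|18=22
add edx, 4 → edx=200+4=204
sub ecx, 1 → ecx=6-1=5
cmp ecx, 0  (cmp 5,0)
jg again: taken
xor eax, 7 → eax=18^7=21
mov eax, [edx] → eax=M[204]=8
or edi, eax → edi=22|8=30
add edx, 4 → edx=204+4=208
sub ecx, 1 → ecx=5-1=4
cmp ecx, 0  (cmp 4,0)
jg again: taken
xor eax, 7 → eax=8^7=15
mov eax, [edx] → eax=M[208]=4
or edi, eax → edi=30|4=30
add edx, 4 → edx=208+4=212
sub ecx, 1 → ecx=4-1=3
cmp ecx, 0  (cmp 3,0)
jg again: taken
xor eax, 7 → eax=4^7=3
mov eax, [edx] → eax=M[212]=2
or edi, eax → edi=30|2=30
add edx, 4 → edx=212+4=216
sub ecx, 1 → ecx=3-1=2
cmp ecx, 0  (cmp 2,0)
jg again: taken
xor eax, 7 → eax=2^7=5
mov eax, [edx] → eax=M[216]=-1
or edi, eax → edi=30|(-1)=-1
add edx, 4 → edx=216+4=220
sub ecx, 1 → ecx=2-1=1
cmp ecx, 0  (cmp 1,0)
jg again: taken
xor eax, 7 → eax=(-1)^7=-8
mov eax, [edx] → eax=M[220]=10
or edi, eax → edi=(-1)|10=-1
add edx, 4 → edx=220+4=224
sub ecx, 1 → ecx=1-1=0
cmp ecx, 0  (cmp 0,0)
jg again: not taken
add edi, eax → edi=(-1)+10=9
mov [220], edi → M[220]=9
halt.
Total executed instructions: 49.

49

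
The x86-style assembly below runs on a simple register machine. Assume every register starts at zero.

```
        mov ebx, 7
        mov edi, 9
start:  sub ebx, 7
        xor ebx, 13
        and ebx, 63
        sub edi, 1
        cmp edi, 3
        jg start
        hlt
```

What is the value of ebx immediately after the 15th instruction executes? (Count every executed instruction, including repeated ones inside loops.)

after mov ebx, 7: ebx=7
after mov edi, 9: edi=9
after sub ebx, 7: ebx=7-7=0
after xor ebx, 13: ebx=0^13=13
after and ebx, 63: ebx=13&63=13
after sub edi, 1: edi=9-1=8
cmp edi, 3  (cmp 8,3)
jg start: taken
after sub ebx, 7: ebx=13-7=6
after xor ebx, 13: ebx=6^13=11
after and ebx, 63: ebx=11&63=11
after sub edi, 1: edi=8-1=7
cmp edi, 3  (cmp 7,3)
jg start: taken
after sub ebx, 7: ebx=11-7=4
After step 15: ebx = 4.

4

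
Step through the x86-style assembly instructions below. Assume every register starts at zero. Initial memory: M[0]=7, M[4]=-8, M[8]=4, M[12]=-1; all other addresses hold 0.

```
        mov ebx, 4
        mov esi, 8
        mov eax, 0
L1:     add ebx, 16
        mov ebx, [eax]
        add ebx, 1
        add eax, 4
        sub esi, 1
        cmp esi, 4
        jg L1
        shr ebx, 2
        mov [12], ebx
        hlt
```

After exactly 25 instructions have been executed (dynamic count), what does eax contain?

mov ebx, 4 → ebx=4
mov esi, 8 → esi=8
mov eax, 0 → eax=0
add ebx, 16 → ebx=4+16=20
mov ebx, [eax] → ebx=M[0]=7
add ebx, 1 → ebx=7+1=8
add eax, 4 → eax=0+4=4
sub esi, 1 → esi=8-1=7
cmp esi, 4  (cmp 7,4)
jg L1: taken
add ebx, 16 → ebx=8+16=24
mov ebx, [eax] → ebx=M[4]=-8
add ebx, 1 → ebx=(-8)+1=-7
add eax, 4 → eax=4+4=8
sub esi, 1 → esi=7-1=6
cmp esi, 4  (cmp 6,4)
jg L1: taken
add ebx, 16 → ebx=(-7)+16=9
mov ebx, [eax] → ebx=M[8]=4
add ebx, 1 → ebx=4+1=5
add eax, 4 → eax=8+4=12
sub esi, 1 → esi=6-1=5
cmp esi, 4  (cmp 5,4)
jg L1: taken
add ebx, 16 → ebx=5+16=21
After step 25: eax = 12.

12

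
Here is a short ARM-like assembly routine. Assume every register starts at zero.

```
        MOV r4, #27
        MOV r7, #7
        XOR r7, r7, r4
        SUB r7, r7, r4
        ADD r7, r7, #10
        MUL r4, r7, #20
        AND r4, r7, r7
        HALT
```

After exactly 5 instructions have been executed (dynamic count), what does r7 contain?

11

MOV r4, #27 → r4=27
MOV r7, #7 → r7=7
XOR r7, r7, r4 → r7=7^27=28
SUB r7, r7, r4 → r7=28-27=1
ADD r7, r7, #10 → r7=1+10=11
After step 5: r7 = 11.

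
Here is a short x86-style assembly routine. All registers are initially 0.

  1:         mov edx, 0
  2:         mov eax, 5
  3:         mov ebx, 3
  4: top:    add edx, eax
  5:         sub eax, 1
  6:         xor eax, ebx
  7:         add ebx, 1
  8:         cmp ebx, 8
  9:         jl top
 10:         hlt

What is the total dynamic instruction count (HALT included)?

mov edx, 0 → edx=0
mov eax, 5 → eax=5
mov ebx, 3 → ebx=3
add edx, eax → edx=0+5=5
sub eax, 1 → eax=5-1=4
xor eax, ebx → eax=4^3=7
add ebx, 1 → ebx=3+1=4
cmp ebx, 8  (cmp 4,8)
jl top: taken
add edx, eax → edx=5+7=12
sub eax, 1 → eax=7-1=6
xor eax, ebx → eax=6^4=2
add ebx, 1 → ebx=4+1=5
cmp ebx, 8  (cmp 5,8)
jl top: taken
add edx, eax → edx=12+2=14
sub eax, 1 → eax=2-1=1
xor eax, ebx → eax=1^5=4
add ebx, 1 → ebx=5+1=6
cmp ebx, 8  (cmp 6,8)
jl top: taken
add edx, eax → edx=14+4=18
sub eax, 1 → eax=4-1=3
xor eax, ebx → eax=3^6=5
add ebx, 1 → ebx=6+1=7
cmp ebx, 8  (cmp 7,8)
jl top: taken
add edx, eax → edx=18+5=23
sub eax, 1 → eax=5-1=4
xor eax, ebx → eax=4^7=3
add ebx, 1 → ebx=7+1=8
cmp ebx, 8  (cmp 8,8)
jl top: not taken
halt.
Total executed instructions: 34.

34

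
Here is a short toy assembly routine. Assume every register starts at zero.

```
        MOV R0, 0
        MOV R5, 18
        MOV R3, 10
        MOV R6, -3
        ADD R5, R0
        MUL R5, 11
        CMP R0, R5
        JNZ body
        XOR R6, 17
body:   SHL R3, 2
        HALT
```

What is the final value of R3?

MOV R0, 0 → R0=0
MOV R5, 18 → R5=18
MOV R3, 10 → R3=10
MOV R6, -3 → R6=-3
ADD R5, R0 → R5=18+0=18
MUL R5, 11 → R5=18*11=198
CMP R0, R5  (cmp 0,198)
JNZ body: taken
SHL R3, 2 → R3=10<<2=40
halt.

40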